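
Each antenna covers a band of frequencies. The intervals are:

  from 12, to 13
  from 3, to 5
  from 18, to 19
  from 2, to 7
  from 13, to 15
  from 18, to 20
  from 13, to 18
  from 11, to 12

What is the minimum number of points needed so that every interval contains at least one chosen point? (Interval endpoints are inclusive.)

By right end: [3,5]  [2,7]  [11,12]  [12,13]  [13,15]  [13,18]  [18,19]  [18,20]
[3,5] uncovered → point at 5; [11,12] uncovered → point at 12; [13,15] uncovered → point at 15; [18,19] uncovered → point at 19.
Points: 5, 12, 15, 19 (4 total).

4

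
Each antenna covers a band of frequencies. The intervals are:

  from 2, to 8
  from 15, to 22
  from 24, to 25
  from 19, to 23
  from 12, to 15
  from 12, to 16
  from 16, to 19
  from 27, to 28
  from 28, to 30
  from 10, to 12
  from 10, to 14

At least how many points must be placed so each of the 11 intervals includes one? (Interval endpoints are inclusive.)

5

Sort by right endpoint; whenever an interval is uncovered, place a point at its right end.
By right end: [2,8]  [10,12]  [10,14]  [12,15]  [12,16]  [16,19]  [15,22]  [19,23]  [24,25]  [27,28]  [28,30]
[2,8] uncovered → point at 8; [10,12] uncovered → point at 12; [16,19] uncovered → point at 19; [24,25] uncovered → point at 25; [27,28] uncovered → point at 28.
Points: 8, 12, 19, 25, 28 (5 total).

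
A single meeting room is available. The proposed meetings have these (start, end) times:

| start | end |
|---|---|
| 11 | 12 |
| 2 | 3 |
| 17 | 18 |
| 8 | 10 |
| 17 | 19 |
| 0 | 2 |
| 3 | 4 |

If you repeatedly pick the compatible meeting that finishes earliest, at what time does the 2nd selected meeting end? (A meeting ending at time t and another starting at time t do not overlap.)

Greedy by earliest finish: after sorting by end time, pick each interval compatible with the last pick.
By end time: (0,2), (2,3), (3,4), (8,10), (11,12), (17,18), (17,19).
Pick (0,2); next start ≥ 2 → (2,3); next start ≥ 3 → (3,4); next start ≥ 4 → (8,10); next start ≥ 10 → (11,12); next start ≥ 12 → (17,18).
Selected: (0,2) (2,3) (3,4) (8,10) (11,12) (17,18)

3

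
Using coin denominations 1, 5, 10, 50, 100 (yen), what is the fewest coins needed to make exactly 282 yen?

Use the largest denomination that fits, subtract, and repeat.
282 − 2×100→82 − 1×50→32 − 3×10→2 − 2×1→0
Total coins = 2 + 1 + 3 + 2 = 8

8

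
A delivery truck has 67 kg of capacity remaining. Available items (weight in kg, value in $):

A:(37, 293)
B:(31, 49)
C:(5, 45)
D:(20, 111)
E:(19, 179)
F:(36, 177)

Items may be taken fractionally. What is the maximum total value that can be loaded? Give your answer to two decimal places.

Greedy by value/weight ratio, highest first.
Order: E (179/19=9.42) > C (45/5=9.00) > A (293/37=7.92) > D (111/20=5.55) > F (177/36=4.92) > B (49/31=1.58)
Fill: take E (19 @ 179) → take C (5 @ 45) → take A (37 @ 293) → take 6/20 of D → 33.30; 67/67 used.
Total value = 550.30

550.30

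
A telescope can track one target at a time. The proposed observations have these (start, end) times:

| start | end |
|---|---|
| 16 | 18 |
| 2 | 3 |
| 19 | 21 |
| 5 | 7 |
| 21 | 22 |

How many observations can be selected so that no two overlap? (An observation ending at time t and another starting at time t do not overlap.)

5

Sorted by end: (2,3)  (5,7)  (16,18)  (19,21)  (21,22)
take (2,3); take (5,7); take (16,18); take (19,21); take (21,22).
Selected 5 observations.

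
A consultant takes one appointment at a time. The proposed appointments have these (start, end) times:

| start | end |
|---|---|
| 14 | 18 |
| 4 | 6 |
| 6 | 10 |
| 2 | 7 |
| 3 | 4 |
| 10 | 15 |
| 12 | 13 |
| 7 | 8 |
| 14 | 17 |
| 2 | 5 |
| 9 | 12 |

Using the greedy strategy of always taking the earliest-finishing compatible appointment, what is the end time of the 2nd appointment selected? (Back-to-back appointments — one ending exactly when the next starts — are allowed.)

6

Sorted by end: (3,4)  (2,5)  (4,6)  (2,7)  (7,8)  (6,10)  (9,12)  (12,13)  (10,15)  (14,17)  (14,18)
take (3,4); take (4,6); take (7,8); skip (6,10); take (9,12); take (12,13); take (14,17).
Selected: (3,4) (4,6) (7,8) (9,12) (12,13) (14,17)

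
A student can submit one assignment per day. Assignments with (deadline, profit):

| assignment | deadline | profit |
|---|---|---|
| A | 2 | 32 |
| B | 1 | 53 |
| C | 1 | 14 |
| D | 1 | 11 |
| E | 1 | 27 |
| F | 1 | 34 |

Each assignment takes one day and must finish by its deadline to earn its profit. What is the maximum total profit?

Sort by profit descending; place each in the latest free slot ≤ its deadline.
By profit: B(d1,53), F(d1,34), A(d2,32), E(d1,27), C(d1,14), D(d1,11)
B→slot 1; F skipped; A→slot 2; E skipped; C skipped; D skipped.
Profit = 53 + 32 = 85

85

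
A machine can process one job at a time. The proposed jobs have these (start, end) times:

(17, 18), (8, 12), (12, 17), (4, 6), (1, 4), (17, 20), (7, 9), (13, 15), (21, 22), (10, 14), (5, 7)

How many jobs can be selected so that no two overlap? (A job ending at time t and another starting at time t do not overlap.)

Greedy by earliest finish: after sorting by end time, pick each interval compatible with the last pick.
Sorted by end: (1,4)  (4,6)  (5,7)  (7,9)  (8,12)  (10,14)  (13,15)  (12,17)  (17,18)  (17,20)  (21,22)
take (1,4); take (4,6); take (7,9); skip (8,12); take (10,14); skip (12,17); take (17,18); take (21,22).
Selected 6 jobs.

6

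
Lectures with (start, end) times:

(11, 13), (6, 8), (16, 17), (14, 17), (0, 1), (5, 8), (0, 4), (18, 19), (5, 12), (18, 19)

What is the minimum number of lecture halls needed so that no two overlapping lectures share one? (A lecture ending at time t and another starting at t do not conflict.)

The answer is the maximum number of intervals overlapping at any instant.
Events (time:±→running): 0:+→1 0:+→2 1:-→1 4:-→0 5:+→1 5:+→2 6:+→3 … peak 3.

3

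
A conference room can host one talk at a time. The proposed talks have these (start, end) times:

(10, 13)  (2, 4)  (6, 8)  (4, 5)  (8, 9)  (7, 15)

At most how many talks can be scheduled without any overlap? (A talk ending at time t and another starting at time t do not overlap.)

5

By end time: (2,4), (4,5), (6,8), (8,9), (10,13), (7,15).
Pick (2,4); next start ≥ 4 → (4,5); next start ≥ 5 → (6,8); next start ≥ 8 → (8,9); next start ≥ 9 → (10,13).
Selected 5 talks.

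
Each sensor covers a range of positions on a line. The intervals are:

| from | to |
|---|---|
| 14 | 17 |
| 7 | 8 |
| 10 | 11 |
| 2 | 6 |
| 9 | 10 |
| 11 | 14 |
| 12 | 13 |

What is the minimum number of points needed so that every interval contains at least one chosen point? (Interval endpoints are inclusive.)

5

Sort by right endpoint; whenever an interval is uncovered, place a point at its right end.
By right end: [2,6]  [7,8]  [9,10]  [10,11]  [12,13]  [11,14]  [14,17]
[2,6] uncovered → point at 6; [7,8] uncovered → point at 8; [9,10] uncovered → point at 10; [12,13] uncovered → point at 13; [14,17] uncovered → point at 17.
Points: 6, 8, 10, 13, 17 (5 total).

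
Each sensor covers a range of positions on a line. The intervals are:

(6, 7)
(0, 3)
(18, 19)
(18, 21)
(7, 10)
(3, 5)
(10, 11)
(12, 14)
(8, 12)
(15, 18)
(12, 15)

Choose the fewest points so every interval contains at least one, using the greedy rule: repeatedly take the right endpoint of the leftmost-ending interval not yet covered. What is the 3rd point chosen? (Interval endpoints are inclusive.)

Sort by right endpoint; whenever an interval is uncovered, place a point at its right end.
Sorted: [0,3] [3,5] [6,7] [7,10] [10,11] [8,12] [12,14] [12,15] [15,18] [18,19] [18,21]
{[0,3],[3,5]} hit by 3; {[6,7],[7,10]} hit by 7; {[10,11],[8,12]} hit by 11; {[12,14],[12,15]} hit by 14; {[15,18],[18,19],[18,21]} hit by 18.
Points: 3, 7, 11, 14, 18 (5 total).

11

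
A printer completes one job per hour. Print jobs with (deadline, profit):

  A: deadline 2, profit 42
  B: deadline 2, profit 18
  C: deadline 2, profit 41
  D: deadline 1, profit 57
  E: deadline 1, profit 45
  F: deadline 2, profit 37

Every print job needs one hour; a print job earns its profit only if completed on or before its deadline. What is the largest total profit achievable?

99

By profit: D(d1,57), E(d1,45), A(d2,42), C(d2,41), F(d2,37), B(d2,18)
D→slot 1; E skipped; A→slot 2; C skipped; F skipped; B skipped.
Profit = 57 + 42 = 99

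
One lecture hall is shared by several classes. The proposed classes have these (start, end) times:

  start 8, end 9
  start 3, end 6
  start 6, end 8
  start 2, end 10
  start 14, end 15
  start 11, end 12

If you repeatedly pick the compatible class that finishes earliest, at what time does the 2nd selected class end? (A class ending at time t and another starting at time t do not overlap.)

8

Sort by end time and greedily take each interval whose start is ≥ the last chosen end.
Sorted by end: (3,6)  (6,8)  (8,9)  (2,10)  (11,12)  (14,15)
take (3,6); take (6,8); take (8,9); take (11,12); take (14,15).
Selected: (3,6) (6,8) (8,9) (11,12) (14,15)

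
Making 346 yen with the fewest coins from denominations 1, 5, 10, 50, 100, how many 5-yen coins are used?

1

Greedy: take as many of the largest coin as possible, then repeat with the remainder.
346 = 3×100 + 4×10 + 1×5 + 1×1
Count of 5: 1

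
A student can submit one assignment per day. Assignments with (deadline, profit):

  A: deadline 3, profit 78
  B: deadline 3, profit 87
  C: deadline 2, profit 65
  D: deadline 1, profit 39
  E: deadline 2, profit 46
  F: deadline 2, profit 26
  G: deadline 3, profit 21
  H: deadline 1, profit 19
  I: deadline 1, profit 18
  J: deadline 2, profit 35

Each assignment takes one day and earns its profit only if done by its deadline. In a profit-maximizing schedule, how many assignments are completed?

3

Take jobs in profit order; each goes to the latest open slot no later than its deadline.
By profit: B(d3,87), A(d3,78), C(d2,65), E(d2,46), D(d1,39), J(d2,35), F(d2,26), G(d3,21), H(d1,19), I(d1,18)
B→slot 3; A→slot 2; C→slot 1; E skipped; D skipped; J skipped; F skipped; G skipped; H skipped; I skipped.
3 of 10 scheduled.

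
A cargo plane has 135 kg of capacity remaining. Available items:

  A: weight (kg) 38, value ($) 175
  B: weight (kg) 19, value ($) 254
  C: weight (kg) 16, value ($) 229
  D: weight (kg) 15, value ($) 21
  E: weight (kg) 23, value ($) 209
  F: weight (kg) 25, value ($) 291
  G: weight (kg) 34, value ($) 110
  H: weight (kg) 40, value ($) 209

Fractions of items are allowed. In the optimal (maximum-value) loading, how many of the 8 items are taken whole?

5

Greedy by value/weight ratio, highest first.
Ratios (sorted): C 14.31, B 13.37, F 11.64, E 9.09, H 5.22, A 4.61, G 3.24, D 1.40
take C (16 @ 229); take B (19 @ 254); take F (25 @ 291); take E (23 @ 209); take H (40 @ 209); take 12/38 of A → 55.26. Capacity used 135/135.
5 item(s) taken whole; one partial (take 12/38 of A).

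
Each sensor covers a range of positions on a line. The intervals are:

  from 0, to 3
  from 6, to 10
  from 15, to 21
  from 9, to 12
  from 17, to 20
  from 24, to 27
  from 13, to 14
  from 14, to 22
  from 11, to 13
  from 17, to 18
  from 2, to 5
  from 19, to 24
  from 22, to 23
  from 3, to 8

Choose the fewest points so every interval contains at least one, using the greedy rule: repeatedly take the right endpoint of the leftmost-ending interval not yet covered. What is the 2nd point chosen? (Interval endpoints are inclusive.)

Process intervals by earliest right end; each time one isn't hit yet, stab at its right endpoint.
Sorted: [0,3] [2,5] [3,8] [6,10] [9,12] [11,13] [13,14] [17,18] [17,20] [15,21] [14,22] [22,23] [19,24] [24,27]
{[0,3],[2,5],[3,8]} hit by 3; {[6,10],[9,12]} hit by 10; {[11,13],[13,14]} hit by 13; {[17,18],[17,20],[15,21],[14,22]} hit by 18; {[22,23],[19,24]} hit by 23; {[24,27]} hit by 27.
Points: 3, 10, 13, 18, 23, 27 (6 total).

10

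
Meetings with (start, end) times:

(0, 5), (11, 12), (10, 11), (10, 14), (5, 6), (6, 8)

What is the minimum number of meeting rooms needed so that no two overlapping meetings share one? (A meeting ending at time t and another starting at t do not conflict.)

2

Events (time:±→running): 0:+→1 5:-→0 5:+→1 6:-→0 6:+→1 8:-→0 10:+→1 10:+→2 … peak 2.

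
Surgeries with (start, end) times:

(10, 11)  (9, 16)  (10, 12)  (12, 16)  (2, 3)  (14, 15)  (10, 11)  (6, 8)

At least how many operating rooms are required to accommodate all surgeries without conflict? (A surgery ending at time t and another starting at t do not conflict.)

4

Events (time:±→running): 2:+→1 3:-→0 6:+→1 8:-→0 9:+→1 10:+→2 10:+→3 10:+→4 … peak 4.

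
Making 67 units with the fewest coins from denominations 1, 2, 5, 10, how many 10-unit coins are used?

6

67 − 6×10→7 − 1×5→2 − 1×2→0
Count of 10: 6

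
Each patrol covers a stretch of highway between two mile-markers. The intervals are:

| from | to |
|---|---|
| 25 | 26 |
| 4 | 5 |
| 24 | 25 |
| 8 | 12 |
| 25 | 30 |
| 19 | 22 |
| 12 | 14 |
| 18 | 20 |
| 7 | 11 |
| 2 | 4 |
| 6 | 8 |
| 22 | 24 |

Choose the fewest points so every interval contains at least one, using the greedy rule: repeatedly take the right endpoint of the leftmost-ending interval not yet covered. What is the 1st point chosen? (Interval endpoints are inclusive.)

4

Sorted: [2,4] [4,5] [6,8] [7,11] [8,12] [12,14] [18,20] [19,22] [22,24] [24,25] [25,26] [25,30]
{[2,4],[4,5]} hit by 4; {[6,8],[7,11],[8,12]} hit by 8; {[12,14]} hit by 14; {[18,20],[19,22]} hit by 20; {[22,24],[24,25]} hit by 24; {[25,26],[25,30]} hit by 26.
Points: 4, 8, 14, 20, 24, 26 (6 total).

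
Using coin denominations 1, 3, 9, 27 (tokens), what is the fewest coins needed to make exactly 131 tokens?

9

Greedy: take as many of the largest coin as possible, then repeat with the remainder.
131 − 4×27→23 − 2×9→5 − 1×3→2 − 2×1→0
Total coins = 4 + 2 + 1 + 2 = 9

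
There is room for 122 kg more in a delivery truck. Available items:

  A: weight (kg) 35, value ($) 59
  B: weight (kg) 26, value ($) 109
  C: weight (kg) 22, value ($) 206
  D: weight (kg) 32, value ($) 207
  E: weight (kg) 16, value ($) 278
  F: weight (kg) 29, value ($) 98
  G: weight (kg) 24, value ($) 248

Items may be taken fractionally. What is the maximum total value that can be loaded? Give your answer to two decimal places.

Greedy by value/weight ratio, highest first.
Order: E (278/16=17.38) > G (248/24=10.33) > C (206/22=9.36) > D (207/32=6.47) > B (109/26=4.19) > F (98/29=3.38) > A (59/35=1.69)
Fill: take E (16 @ 278) → take G (24 @ 248) → take C (22 @ 206) → take D (32 @ 207) → take B (26 @ 109) → take 2/29 of F → 6.76; 122/122 used.
Total value = 1054.76

1054.76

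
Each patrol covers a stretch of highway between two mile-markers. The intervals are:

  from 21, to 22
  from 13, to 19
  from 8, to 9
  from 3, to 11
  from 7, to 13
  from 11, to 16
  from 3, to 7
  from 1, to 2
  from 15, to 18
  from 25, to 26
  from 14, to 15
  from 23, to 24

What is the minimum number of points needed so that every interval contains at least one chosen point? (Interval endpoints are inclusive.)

7

Sorted: [1,2] [3,7] [8,9] [3,11] [7,13] [14,15] [11,16] [15,18] [13,19] [21,22] [23,24] [25,26]
{[1,2]} hit by 2; {[3,7]} hit by 7; {[8,9],[3,11],[7,13]} hit by 9; {[14,15],[11,16],[15,18],[13,19]} hit by 15; {[21,22]} hit by 22; {[23,24]} hit by 24; {[25,26]} hit by 26.
Points: 2, 7, 9, 15, 22, 24, 26 (7 total).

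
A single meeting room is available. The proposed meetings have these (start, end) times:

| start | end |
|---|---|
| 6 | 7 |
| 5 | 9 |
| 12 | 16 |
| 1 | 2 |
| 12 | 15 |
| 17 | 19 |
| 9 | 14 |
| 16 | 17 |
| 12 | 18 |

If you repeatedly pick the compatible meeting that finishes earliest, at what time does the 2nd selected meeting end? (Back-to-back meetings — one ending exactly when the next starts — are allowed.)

Sorted by end: (1,2)  (6,7)  (5,9)  (9,14)  (12,15)  (12,16)  (16,17)  (12,18)  (17,19)
take (1,2); take (6,7); take (9,14); skip (12,15); take (16,17); skip (12,18); take (17,19).
Selected: (1,2) (6,7) (9,14) (16,17) (17,19)

7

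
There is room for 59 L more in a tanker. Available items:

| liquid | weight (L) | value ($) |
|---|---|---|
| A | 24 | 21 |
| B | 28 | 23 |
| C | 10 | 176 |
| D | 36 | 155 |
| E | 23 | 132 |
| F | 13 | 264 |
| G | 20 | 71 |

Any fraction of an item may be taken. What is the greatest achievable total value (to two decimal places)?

627.97

Sort by value per unit weight and fill in that order.
Order: F (264/13=20.31) > C (176/10=17.60) > E (132/23=5.74) > D (155/36=4.31) > G (71/20=3.55) > A (21/24=0.88) > B (23/28=0.82)
Fill: take F (13 @ 264) → take C (10 @ 176) → take E (23 @ 132) → take 13/36 of D → 55.97; 59/59 used.
Total value = 627.97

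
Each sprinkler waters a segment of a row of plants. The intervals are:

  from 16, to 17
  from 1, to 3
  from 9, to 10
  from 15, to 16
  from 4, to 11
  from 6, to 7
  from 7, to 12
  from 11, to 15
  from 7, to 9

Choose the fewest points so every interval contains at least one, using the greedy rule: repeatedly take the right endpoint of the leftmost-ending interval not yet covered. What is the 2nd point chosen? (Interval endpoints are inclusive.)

Sorted: [1,3] [6,7] [7,9] [9,10] [4,11] [7,12] [11,15] [15,16] [16,17]
{[1,3]} hit by 3; {[6,7],[7,9]} hit by 7; {[9,10],[4,11],[7,12]} hit by 10; {[11,15],[15,16]} hit by 15; {[16,17]} hit by 17.
Points: 3, 7, 10, 15, 17 (5 total).

7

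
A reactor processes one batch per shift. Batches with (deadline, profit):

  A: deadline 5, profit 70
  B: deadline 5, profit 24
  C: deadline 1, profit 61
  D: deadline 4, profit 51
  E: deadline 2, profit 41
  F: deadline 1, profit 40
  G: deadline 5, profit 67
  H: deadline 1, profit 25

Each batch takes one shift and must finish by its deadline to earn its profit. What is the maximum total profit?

Take jobs in profit order; each goes to the latest open slot no later than its deadline.
Profit order: A=70 G=67 C=61 D=51 E=41 F=40 H=25 B=24
Assign: A→slot 5, G→slot 4, C→slot 1, D→slot 3, E→slot 2, F skipped, H skipped, B skipped.
Slots: [1:C] [2:E] [3:D] [4:G] [5:A]
Profit = 61 + 41 + 51 + 67 + 70 = 290

290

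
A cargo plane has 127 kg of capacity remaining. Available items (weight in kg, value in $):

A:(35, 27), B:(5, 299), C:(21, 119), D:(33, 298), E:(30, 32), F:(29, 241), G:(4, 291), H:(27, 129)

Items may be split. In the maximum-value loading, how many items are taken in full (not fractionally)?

6

Sort by value per unit weight and fill in that order.
Ratios (sorted): G 72.75, B 59.80, D 9.03, F 8.31, C 5.67, H 4.78, E 1.07, A 0.77
take G (4 @ 291); take B (5 @ 299); take D (33 @ 298); take F (29 @ 241); take C (21 @ 119); take H (27 @ 129); take 8/30 of E → 8.53. Capacity used 127/127.
6 item(s) taken whole; one partial (take 8/30 of E).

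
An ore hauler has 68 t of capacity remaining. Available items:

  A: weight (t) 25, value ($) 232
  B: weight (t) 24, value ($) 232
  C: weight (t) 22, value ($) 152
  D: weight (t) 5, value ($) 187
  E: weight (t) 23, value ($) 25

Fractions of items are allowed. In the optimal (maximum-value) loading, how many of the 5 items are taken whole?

3

Ratios (sorted): D 37.40, B 9.67, A 9.28, C 6.91, E 1.09
take D (5 @ 187); take B (24 @ 232); take A (25 @ 232); take 14/22 of C → 96.73. Capacity used 68/68.
3 item(s) taken whole; one partial (take 14/22 of C).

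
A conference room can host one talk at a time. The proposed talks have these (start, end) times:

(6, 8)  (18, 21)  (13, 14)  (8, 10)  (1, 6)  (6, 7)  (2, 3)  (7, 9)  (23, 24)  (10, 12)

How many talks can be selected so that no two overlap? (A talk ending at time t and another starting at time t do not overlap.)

Order by finish time; keep every interval that doesn't clash with the previous kept one.
Sorted by end: (2,3)  (1,6)  (6,7)  (6,8)  (7,9)  (8,10)  (10,12)  (13,14)  (18,21)  (23,24)
take (2,3); take (6,7); skip (6,8); take (7,9); skip (8,10); take (10,12); take (13,14); take (18,21); take (23,24).
Selected 7 talks.

7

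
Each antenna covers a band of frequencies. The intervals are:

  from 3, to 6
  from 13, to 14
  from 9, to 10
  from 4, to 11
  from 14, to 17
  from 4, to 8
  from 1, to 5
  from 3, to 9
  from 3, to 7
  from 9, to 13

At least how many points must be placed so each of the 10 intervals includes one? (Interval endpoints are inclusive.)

Sort by right endpoint; whenever an interval is uncovered, place a point at its right end.
By right end: [1,5]  [3,6]  [3,7]  [4,8]  [3,9]  [9,10]  [4,11]  [9,13]  [13,14]  [14,17]
[1,5] uncovered → point at 5; [9,10] uncovered → point at 10; [13,14] uncovered → point at 14.
Points: 5, 10, 14 (3 total).

3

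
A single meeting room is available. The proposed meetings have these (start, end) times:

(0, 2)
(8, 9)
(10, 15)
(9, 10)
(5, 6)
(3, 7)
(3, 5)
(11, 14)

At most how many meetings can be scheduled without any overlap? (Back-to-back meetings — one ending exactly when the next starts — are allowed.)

Sort by end time and greedily take each interval whose start is ≥ the last chosen end.
By end time: (0,2), (3,5), (5,6), (3,7), (8,9), (9,10), (11,14), (10,15).
Pick (0,2); next start ≥ 2 → (3,5); next start ≥ 5 → (5,6); next start ≥ 6 → (8,9); next start ≥ 9 → (9,10); next start ≥ 10 → (11,14).
Selected 6 meetings.

6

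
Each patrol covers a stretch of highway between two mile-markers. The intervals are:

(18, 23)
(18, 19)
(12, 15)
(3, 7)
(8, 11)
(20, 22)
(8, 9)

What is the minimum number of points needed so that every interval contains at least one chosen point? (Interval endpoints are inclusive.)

By right end: [3,7]  [8,9]  [8,11]  [12,15]  [18,19]  [20,22]  [18,23]
[3,7] uncovered → point at 7; [8,9] uncovered → point at 9; [12,15] uncovered → point at 15; [18,19] uncovered → point at 19; [20,22] uncovered → point at 22.
Points: 7, 9, 15, 19, 22 (5 total).

5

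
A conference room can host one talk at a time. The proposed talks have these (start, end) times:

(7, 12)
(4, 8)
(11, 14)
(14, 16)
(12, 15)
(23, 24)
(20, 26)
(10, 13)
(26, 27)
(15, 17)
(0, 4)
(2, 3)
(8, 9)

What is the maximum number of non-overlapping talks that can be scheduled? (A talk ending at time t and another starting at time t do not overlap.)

7

By end time: (2,3), (0,4), (4,8), (8,9), (7,12), (10,13), (11,14), (12,15), (14,16), (15,17), (23,24), (20,26), (26,27).
Pick (2,3); next start ≥ 3 → (4,8); next start ≥ 8 → (8,9); next start ≥ 9 → (10,13); next start ≥ 13 → (14,16); next start ≥ 16 → (23,24); next start ≥ 24 → (26,27).
Selected 7 talks.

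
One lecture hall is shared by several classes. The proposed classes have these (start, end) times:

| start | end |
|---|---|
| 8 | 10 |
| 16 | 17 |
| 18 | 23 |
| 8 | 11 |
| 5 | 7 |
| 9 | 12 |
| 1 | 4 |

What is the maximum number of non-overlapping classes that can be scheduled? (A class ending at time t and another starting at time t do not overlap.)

5

Order by finish time; keep every interval that doesn't clash with the previous kept one.
By end time: (1,4), (5,7), (8,10), (8,11), (9,12), (16,17), (18,23).
Pick (1,4); next start ≥ 4 → (5,7); next start ≥ 7 → (8,10); next start ≥ 10 → (16,17); next start ≥ 17 → (18,23).
Selected 5 classes.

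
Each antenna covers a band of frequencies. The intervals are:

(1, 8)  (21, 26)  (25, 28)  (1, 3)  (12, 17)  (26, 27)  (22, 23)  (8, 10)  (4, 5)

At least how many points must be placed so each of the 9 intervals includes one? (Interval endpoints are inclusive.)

By right end: [1,3]  [4,5]  [1,8]  [8,10]  [12,17]  [22,23]  [21,26]  [26,27]  [25,28]
[1,3] uncovered → point at 3; [4,5] uncovered → point at 5; [8,10] uncovered → point at 10; [12,17] uncovered → point at 17; [22,23] uncovered → point at 23; [26,27] uncovered → point at 27.
Points: 3, 5, 10, 17, 23, 27 (6 total).

6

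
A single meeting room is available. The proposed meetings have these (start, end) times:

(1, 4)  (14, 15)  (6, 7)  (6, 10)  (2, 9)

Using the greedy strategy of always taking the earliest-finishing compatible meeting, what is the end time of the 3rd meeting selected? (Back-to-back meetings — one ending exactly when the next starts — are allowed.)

15

Order by finish time; keep every interval that doesn't clash with the previous kept one.
Sorted by end: (1,4)  (6,7)  (2,9)  (6,10)  (14,15)
take (1,4); take (6,7); skip (2,9); take (14,15).
Selected: (1,4) (6,7) (14,15)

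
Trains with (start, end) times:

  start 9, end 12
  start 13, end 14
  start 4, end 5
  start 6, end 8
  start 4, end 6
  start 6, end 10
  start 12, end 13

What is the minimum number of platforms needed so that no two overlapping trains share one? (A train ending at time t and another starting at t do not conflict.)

The answer is the maximum number of intervals overlapping at any instant.
Events (time:±→running): 4:+→1 4:+→2 … peak 2.

2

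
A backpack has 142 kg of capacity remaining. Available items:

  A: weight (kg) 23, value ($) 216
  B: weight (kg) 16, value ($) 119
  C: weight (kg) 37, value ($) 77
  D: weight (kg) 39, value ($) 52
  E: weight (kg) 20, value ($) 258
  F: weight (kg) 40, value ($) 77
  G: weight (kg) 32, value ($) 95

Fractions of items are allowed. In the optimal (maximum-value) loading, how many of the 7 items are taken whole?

5

Sort by value per unit weight and fill in that order.
Ratios (sorted): E 12.90, A 9.39, B 7.44, G 2.97, C 2.08, F 1.93, D 1.33
take E (20 @ 258); take A (23 @ 216); take B (16 @ 119); take G (32 @ 95); take C (37 @ 77); take 14/40 of F → 26.95. Capacity used 142/142.
5 item(s) taken whole; one partial (take 14/40 of F).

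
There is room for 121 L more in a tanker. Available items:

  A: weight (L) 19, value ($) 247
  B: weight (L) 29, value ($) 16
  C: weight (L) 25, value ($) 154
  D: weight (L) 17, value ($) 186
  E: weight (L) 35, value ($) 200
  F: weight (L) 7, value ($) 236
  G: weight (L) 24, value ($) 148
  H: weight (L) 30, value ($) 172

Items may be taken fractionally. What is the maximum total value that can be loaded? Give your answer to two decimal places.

Ratios (sorted): F 33.71, A 13.00, D 10.94, G 6.17, C 6.16, H 5.73, E 5.71, B 0.55
take F (7 @ 236); take A (19 @ 247); take D (17 @ 186); take G (24 @ 148); take C (25 @ 154); take 29/30 of H → 166.27. Capacity used 121/121.
Total value = 1137.27

1137.27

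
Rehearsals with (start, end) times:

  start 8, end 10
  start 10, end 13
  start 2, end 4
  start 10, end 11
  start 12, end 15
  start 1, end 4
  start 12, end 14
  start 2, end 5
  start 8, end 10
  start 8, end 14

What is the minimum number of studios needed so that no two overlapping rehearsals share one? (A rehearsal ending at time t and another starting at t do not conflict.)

4

The answer is the maximum number of intervals overlapping at any instant.
Events (time:±→running): 1:+→1 2:+→2 2:+→3 4:-→2 4:-→1 5:-→0 8:+→1 8:+→2 8:+→3 10:-→2 10:-→1 10:+→2 10:+→3 11:-→2 12:+→3 12:+→4 … peak 4.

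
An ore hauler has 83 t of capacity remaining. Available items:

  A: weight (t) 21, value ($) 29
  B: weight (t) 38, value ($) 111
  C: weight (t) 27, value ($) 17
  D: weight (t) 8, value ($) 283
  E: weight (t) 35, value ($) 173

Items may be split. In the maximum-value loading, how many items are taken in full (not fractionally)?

3

Order: D (283/8=35.38) > E (173/35=4.94) > B (111/38=2.92) > A (29/21=1.38) > C (17/27=0.63)
Fill: take D (8 @ 283) → take E (35 @ 173) → take B (38 @ 111) → take 2/21 of A → 2.76; 83/83 used.
3 item(s) taken whole; one partial (take 2/21 of A).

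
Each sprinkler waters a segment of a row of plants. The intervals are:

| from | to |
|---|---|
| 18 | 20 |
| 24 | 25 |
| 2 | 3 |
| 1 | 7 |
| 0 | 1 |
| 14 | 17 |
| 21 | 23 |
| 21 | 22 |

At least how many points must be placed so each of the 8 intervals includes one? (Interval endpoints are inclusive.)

Sort by right endpoint; whenever an interval is uncovered, place a point at its right end.
Sorted: [0,1] [2,3] [1,7] [14,17] [18,20] [21,22] [21,23] [24,25]
{[0,1]} hit by 1; {[2,3],[1,7]} hit by 3; {[14,17]} hit by 17; {[18,20]} hit by 20; {[21,22],[21,23]} hit by 22; {[24,25]} hit by 25.
Points: 1, 3, 17, 20, 22, 25 (6 total).

6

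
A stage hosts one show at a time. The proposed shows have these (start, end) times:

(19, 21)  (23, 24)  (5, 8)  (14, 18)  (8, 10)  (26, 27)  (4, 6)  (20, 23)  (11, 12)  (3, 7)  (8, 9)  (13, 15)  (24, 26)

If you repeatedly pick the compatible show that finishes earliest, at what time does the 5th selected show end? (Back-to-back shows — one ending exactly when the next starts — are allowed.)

Sort by end time and greedily take each interval whose start is ≥ the last chosen end.
Sorted by end: (4,6)  (3,7)  (5,8)  (8,9)  (8,10)  (11,12)  (13,15)  (14,18)  (19,21)  (20,23)  (23,24)  (24,26)  (26,27)
take (4,6); take (8,9); take (11,12); take (13,15); skip (14,18); take (19,21); skip (20,23); take (23,24); take (24,26); take (26,27).
Selected: (4,6) (8,9) (11,12) (13,15) (19,21) (23,24) (24,26) (26,27)

21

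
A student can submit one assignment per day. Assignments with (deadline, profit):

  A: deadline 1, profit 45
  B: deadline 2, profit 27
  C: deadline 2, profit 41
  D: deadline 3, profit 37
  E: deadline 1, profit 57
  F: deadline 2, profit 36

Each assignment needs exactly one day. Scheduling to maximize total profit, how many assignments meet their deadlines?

3

Take jobs in profit order; each goes to the latest open slot no later than its deadline.
Profit order: E=57 A=45 C=41 D=37 F=36 B=27
Assign: E→slot 1, A skipped, C→slot 2, D→slot 3, F skipped, B skipped.
Slots: [1:E] [2:C] [3:D]
3 of 6 scheduled.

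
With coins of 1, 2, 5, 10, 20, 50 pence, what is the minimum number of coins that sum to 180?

180 − 3×50→30 − 1×20→10 − 1×10→0
Total coins = 3 + 1 + 1 = 5

5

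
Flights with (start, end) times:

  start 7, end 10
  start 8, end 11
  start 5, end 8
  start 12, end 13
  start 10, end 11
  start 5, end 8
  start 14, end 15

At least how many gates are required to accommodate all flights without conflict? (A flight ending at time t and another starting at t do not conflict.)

Count concurrent intervals with a sweep; the peak is the room count.
starts: [5, 5, 7, 8, 10, 12, 14]
ends:   [8, 8, 10, 11, 11, 13, 15]
s5→1 s5→2 s7→3  — peak 3.

3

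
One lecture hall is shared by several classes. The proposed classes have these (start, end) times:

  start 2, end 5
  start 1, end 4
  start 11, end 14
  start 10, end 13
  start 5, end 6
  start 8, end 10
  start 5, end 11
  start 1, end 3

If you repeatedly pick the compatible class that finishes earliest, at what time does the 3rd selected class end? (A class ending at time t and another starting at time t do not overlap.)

10

Sort by end time and greedily take each interval whose start is ≥ the last chosen end.
By end time: (1,3), (1,4), (2,5), (5,6), (8,10), (5,11), (10,13), (11,14).
Pick (1,3); next start ≥ 3 → (5,6); next start ≥ 6 → (8,10); next start ≥ 10 → (10,13).
Selected: (1,3) (5,6) (8,10) (10,13)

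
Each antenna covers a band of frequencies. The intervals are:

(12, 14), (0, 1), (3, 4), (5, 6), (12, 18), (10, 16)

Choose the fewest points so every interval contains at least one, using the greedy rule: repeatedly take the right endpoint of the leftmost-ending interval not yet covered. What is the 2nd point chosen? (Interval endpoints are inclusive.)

By right end: [0,1]  [3,4]  [5,6]  [12,14]  [10,16]  [12,18]
[0,1] uncovered → point at 1; [3,4] uncovered → point at 4; [5,6] uncovered → point at 6; [12,14] uncovered → point at 14.
Points: 1, 4, 6, 14 (4 total).

4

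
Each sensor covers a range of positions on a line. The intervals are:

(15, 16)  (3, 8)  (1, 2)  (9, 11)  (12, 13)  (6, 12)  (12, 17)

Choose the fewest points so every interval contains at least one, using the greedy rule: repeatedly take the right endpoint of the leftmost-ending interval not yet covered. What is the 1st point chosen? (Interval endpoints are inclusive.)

2

Process intervals by earliest right end; each time one isn't hit yet, stab at its right endpoint.
Sorted: [1,2] [3,8] [9,11] [6,12] [12,13] [15,16] [12,17]
{[1,2]} hit by 2; {[3,8]} hit by 8; {[9,11],[6,12]} hit by 11; {[12,13]} hit by 13; {[15,16],[12,17]} hit by 16.
Points: 2, 8, 11, 13, 16 (5 total).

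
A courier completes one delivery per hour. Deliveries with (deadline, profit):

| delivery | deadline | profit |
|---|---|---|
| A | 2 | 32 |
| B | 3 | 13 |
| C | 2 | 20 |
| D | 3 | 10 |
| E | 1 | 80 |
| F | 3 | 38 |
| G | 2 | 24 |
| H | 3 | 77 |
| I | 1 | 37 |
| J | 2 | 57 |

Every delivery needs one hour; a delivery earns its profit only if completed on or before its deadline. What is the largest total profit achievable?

Sort by profit descending; place each in the latest free slot ≤ its deadline.
Profit order: E=80 H=77 J=57 F=38 I=37 A=32 G=24 C=20 B=13 D=10
Assign: E→slot 1, H→slot 3, J→slot 2, F skipped, I skipped, A skipped, G skipped, C skipped, B skipped, D skipped.
Slots: [1:E] [2:J] [3:H]
Profit = 80 + 57 + 77 = 214

214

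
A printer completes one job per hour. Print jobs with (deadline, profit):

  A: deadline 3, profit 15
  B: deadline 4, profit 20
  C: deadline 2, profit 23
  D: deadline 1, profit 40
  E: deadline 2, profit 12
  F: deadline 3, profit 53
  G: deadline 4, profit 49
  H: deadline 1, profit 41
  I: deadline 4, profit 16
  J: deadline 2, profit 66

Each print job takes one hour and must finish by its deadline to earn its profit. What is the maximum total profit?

By profit: J(d2,66), F(d3,53), G(d4,49), H(d1,41), D(d1,40), C(d2,23), B(d4,20), I(d4,16), A(d3,15), E(d2,12)
J→slot 2; F→slot 3; G→slot 4; H→slot 1; D skipped; C skipped; B skipped; I skipped; A skipped; E skipped.
Profit = 41 + 66 + 53 + 49 = 209

209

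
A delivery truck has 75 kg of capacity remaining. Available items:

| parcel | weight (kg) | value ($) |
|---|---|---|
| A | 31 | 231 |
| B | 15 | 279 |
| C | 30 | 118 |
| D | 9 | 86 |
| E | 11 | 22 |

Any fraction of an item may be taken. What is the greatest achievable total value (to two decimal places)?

Sort by value per unit weight and fill in that order.
Order: B (279/15=18.60) > D (86/9=9.56) > A (231/31=7.45) > C (118/30=3.93) > E (22/11=2.00)
Fill: take B (15 @ 279) → take D (9 @ 86) → take A (31 @ 231) → take 20/30 of C → 78.67; 75/75 used.
Total value = 674.67

674.67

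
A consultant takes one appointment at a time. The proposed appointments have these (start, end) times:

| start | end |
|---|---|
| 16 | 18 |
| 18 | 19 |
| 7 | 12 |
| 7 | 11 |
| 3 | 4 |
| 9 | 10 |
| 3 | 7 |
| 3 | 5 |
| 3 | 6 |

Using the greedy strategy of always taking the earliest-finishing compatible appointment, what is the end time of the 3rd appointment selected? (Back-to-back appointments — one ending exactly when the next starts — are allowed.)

18

Sort by end time and greedily take each interval whose start is ≥ the last chosen end.
By end time: (3,4), (3,5), (3,6), (3,7), (9,10), (7,11), (7,12), (16,18), (18,19).
Pick (3,4); next start ≥ 4 → (9,10); next start ≥ 10 → (16,18); next start ≥ 18 → (18,19).
Selected: (3,4) (9,10) (16,18) (18,19)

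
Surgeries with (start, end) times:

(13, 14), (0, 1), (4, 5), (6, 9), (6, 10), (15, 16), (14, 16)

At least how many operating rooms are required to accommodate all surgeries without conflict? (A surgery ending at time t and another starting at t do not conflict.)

Count concurrent intervals with a sweep; the peak is the room count.
Events (time:±→running): 0:+→1 1:-→0 4:+→1 5:-→0 6:+→1 6:+→2 … peak 2.

2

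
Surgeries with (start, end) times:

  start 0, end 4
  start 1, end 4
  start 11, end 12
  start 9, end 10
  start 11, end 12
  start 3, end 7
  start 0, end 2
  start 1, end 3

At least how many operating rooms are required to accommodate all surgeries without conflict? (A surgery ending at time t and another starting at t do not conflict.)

4

Events (time:±→running): 0:+→1 0:+→2 1:+→3 1:+→4 … peak 4.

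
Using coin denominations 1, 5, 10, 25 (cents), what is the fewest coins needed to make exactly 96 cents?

6

Use the largest denomination that fits, subtract, and repeat.
96 − 3×25→21 − 2×10→1 − 1×1→0
Total coins = 3 + 2 + 1 = 6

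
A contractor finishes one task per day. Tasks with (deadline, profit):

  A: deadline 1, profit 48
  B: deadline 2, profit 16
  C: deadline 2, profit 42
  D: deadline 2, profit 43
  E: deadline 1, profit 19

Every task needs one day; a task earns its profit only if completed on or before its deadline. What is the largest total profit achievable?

Sort by profit descending; place each in the latest free slot ≤ its deadline.
By profit: A(d1,48), D(d2,43), C(d2,42), E(d1,19), B(d2,16)
A→slot 1; D→slot 2; C skipped; E skipped; B skipped.
Profit = 48 + 43 = 91

91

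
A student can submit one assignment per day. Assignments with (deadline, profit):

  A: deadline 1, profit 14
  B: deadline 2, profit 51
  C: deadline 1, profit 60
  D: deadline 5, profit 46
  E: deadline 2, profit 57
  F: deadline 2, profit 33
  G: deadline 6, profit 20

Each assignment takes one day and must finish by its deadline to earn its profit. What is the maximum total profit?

Profit order: C=60 E=57 B=51 D=46 F=33 G=20 A=14
Assign: C→slot 1, E→slot 2, B skipped, D→slot 5, F skipped, G→slot 6, A skipped.
Slots: [1:C] [2:E] [5:D] [6:G]
Profit = 60 + 57 + 46 + 20 = 183

183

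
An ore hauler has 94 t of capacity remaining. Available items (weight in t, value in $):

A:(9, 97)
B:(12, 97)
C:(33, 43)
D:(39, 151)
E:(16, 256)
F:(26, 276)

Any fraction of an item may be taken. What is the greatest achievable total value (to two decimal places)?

846.03

Ratios (sorted): E 16.00, A 10.78, F 10.62, B 8.08, D 3.87, C 1.30
take E (16 @ 256); take A (9 @ 97); take F (26 @ 276); take B (12 @ 97); take 31/39 of D → 120.03. Capacity used 94/94.
Total value = 846.03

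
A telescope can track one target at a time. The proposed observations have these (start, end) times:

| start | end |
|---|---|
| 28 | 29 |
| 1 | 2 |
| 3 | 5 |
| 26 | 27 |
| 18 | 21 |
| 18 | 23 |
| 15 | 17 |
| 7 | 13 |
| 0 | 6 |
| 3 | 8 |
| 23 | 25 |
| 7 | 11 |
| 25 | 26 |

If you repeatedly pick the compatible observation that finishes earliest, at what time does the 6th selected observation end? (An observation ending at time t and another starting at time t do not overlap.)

Sorted by end: (1,2)  (3,5)  (0,6)  (3,8)  (7,11)  (7,13)  (15,17)  (18,21)  (18,23)  (23,25)  (25,26)  (26,27)  (28,29)
take (1,2); take (3,5); skip (3,8); take (7,11); skip (7,13); take (15,17); take (18,21); take (23,25); take (25,26); take (26,27); take (28,29).
Selected: (1,2) (3,5) (7,11) (15,17) (18,21) (23,25) (25,26) (26,27) (28,29)

25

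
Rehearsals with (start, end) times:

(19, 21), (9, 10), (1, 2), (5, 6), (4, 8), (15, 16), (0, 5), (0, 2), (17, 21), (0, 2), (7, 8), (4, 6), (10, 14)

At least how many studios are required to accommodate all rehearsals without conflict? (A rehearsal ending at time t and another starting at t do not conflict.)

4

Events (time:±→running): 0:+→1 0:+→2 0:+→3 1:+→4 … peak 4.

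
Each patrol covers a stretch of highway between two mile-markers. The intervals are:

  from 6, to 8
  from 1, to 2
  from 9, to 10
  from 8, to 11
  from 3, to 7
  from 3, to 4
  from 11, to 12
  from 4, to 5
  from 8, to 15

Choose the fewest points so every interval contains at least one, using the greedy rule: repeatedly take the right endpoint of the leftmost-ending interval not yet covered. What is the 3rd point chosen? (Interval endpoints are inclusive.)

By right end: [1,2]  [3,4]  [4,5]  [3,7]  [6,8]  [9,10]  [8,11]  [11,12]  [8,15]
[1,2] uncovered → point at 2; [3,4] uncovered → point at 4; [6,8] uncovered → point at 8; [9,10] uncovered → point at 10; [11,12] uncovered → point at 12.
Points: 2, 4, 8, 10, 12 (5 total).

8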